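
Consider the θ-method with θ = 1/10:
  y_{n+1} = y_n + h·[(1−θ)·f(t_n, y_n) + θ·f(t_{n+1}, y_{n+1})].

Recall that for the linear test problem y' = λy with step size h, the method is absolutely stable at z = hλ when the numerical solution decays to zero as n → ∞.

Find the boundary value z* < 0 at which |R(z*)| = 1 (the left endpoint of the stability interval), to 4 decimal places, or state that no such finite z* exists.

On y'=λy, z=hλ:
  y_{n+1} = y_n + z·[9/10·y_n + 1/10·y_{n+1}] ⇒ (1 − 1/10z)y_{n+1} = (1 + 9/10z)y_n
  ⇒ R(z) = (1 + 9/10z)/(1 − 1/10z).

Solve |R(x)|<1 on ℝ⁻.
x=-1.43: |R|=0.2511
R=−1: 1+9/10x = −1+1/10x ⇒ -4/5x=2 ⇒ x=2/(-4/5)=-2.5000
Confirm numerically:
  x=-2.311: |R|=0.87718 <1
  x=-2.049: |R|=0.70056 <1
  x=-1.882: |R|=0.58391 <1
  x=-1.303: |R|=0.15279 <1
  x=-3.070: |R|=1.34889 >1
  x=-2.607: |R|=1.06790 >1
  x=-2.546: |R|=1.02933 >1
Interval (-2.5000, 0).

left endpoint -2.5000.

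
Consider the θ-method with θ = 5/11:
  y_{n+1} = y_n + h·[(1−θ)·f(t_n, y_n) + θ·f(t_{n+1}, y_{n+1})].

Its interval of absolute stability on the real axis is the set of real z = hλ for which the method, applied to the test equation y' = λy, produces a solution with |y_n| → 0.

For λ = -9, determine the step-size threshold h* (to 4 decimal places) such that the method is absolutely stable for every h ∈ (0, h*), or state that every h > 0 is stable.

Set f=λy, z=hλ:
  y_{n+1} = y_n + z·[6/11·y_n + 5/11·y_{n+1}] ⇒ (1 − 5/11z)y_{n+1} = (1 + 6/11z)y_n
  ⇒ R(z) = (1 + 6/11z)/(1 − 5/11z).

Boundary: |R(x)|=1, x<0.
x=-0.59: |R|=0.5348
R=−1: 1+6/11x = −1+5/11x ⇒ -1/11x=2 ⇒ x=2/(-1/11)=-22.0000
Confirm numerically:
  x=-21.832: |R|=0.99860 <1
  x=-14.501: |R|=0.91020 <1
  x=-13.775: |R|=0.89703 <1
  x=-10.044: |R|=0.80470 <1
  x=-22.532: |R|=1.00430 >1
  x=-22.406: |R|=1.00330 >1
  x=-22.071: |R|=1.00059 >1
Interval (-22.0000, 0).

(-22.0000,0); λ=-9 ⇒ h* = (22)/9 = 2.4444.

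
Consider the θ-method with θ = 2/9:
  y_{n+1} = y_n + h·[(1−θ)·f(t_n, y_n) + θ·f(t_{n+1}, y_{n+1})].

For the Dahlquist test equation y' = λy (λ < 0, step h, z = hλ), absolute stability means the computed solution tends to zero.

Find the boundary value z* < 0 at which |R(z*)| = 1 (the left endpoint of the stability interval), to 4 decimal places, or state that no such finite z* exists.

On y'=λy, z=hλ:
  y_{n+1} = y_n + z·[7/9·y_n + 2/9·y_{n+1}] ⇒ (1 − 2/9z)y_{n+1} = (1 + 7/9z)y_n
  R(z) = (1 + 7/9z)/(1 − 2/9z).

Find x<0 with |R(x)|<1.
x=-1.4: |R|=0.0678
R=−1: 1+7/9x = −1+2/9x ⇒ -5/9x=2 ⇒ x=2/(-5/9)=-3.6000
Confirm numerically:
  x=-3.484: |R|=0.96368 <1
  x=-3.109: |R|=0.83868 <1
  x=-2.679: |R|=0.67927 <1
  x=-1.774: |R|=0.27239 <1
  x=-3.686: |R|=1.02626 >1
  x=-3.628: |R|=1.00861 >1
So |R|<1 on (-3.6000, 0).

z* = -3.6000.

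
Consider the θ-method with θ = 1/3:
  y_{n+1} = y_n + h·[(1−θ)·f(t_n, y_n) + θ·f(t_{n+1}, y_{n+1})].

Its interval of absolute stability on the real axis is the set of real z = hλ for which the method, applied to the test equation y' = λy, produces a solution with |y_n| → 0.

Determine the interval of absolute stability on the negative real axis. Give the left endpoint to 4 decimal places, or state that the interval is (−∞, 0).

z∈(-6.0000,0).

Test eqn y'=λy, z=hλ:
  y_{n+1} = y_n + z·[2/3·y_n + 1/3·y_{n+1}] ⇒ (1 − 1/3z)y_{n+1} = (1 + 2/3z)y_n
  R(z) = (1 + 2/3z)/(1 − 1/3z).

Find x<0 with |R(x)|<1.
x=-0.53: |R|=0.5496
R=−1: 1+2/3x = −1+1/3x ⇒ -1/3x=2 ⇒ x=2/(-1/3)=-6.0000
Confirm numerically:
  x=-5.317: |R|=0.91788 <1
  x=-3.063: |R|=0.51559 <1
  x=-2.547: |R|=0.37750 <1
  x=-6.555: |R|=1.05808 >1
  x=-6.553: |R|=1.05789 >1
  x=-6.076: |R|=1.00837 >1
So |R|<1 on (-6.0000, 0).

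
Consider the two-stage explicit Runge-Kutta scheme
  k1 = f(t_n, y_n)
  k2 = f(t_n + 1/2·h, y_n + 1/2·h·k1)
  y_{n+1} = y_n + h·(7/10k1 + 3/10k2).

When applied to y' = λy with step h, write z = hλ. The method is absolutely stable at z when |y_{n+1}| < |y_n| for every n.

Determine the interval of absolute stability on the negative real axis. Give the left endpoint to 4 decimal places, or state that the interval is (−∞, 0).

z∈(-6.6667,0).

With y'=λy (z=hλ):
  k1=λy_n ⇒ h·k1=z·y_n;  k2=λ(1+1/2z)y_n ⇒ h·k2=z(1+1/2z)y_n
  y_{n+1}/y_n = 1 + 7/10z + 3/10z(1+1/2z) = 1 + z + 3/20z²
  Hence R(z) = 1 + z + 3/20z².

Need |R(x)|<1, x<0.
x=-1.75: |R|=0.2906
R=1: x+3/20x²=0 ⇒ x=−20/3=-6.6667; min R=1−1/(4·3/20)=-0.6667>−1
Confirm numerically:
  x=-6.330: |R|=0.68034 <1
  x=-5.830: |R|=0.26833 <1
  x=-3.685: |R|=0.64812 <1
  x=-6.908: |R|=1.25007 >1
  x=-6.717: |R|=1.05071 >1
So |R|<1 on (-6.6667, 0).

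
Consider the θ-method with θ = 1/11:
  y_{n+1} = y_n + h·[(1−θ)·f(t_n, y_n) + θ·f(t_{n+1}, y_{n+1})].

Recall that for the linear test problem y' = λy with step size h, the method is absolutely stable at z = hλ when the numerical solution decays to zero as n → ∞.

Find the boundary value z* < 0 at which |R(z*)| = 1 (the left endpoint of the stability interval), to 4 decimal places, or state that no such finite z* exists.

With y'=λy (z=hλ):
  y_{n+1} = y_n + z·[10/11·y_n + 1/11·y_{n+1}] ⇒ (1 − 1/11z)y_{n+1} = (1 + 10/11z)y_n
  R(z) = (1 + 10/11z)/(1 − 1/11z).

Find x<0 with |R(x)|<1.
x=-0.82: |R|=0.2369
R=−1: 1+10/11x = −1+1/11x ⇒ -9/11x=2 ⇒ x=2/(-9/11)=-2.4444
Confirm numerically:
  x=-2.148: |R|=0.79708 <1
  x=-1.839: |R|=0.57559 <1
  x=-1.745: |R|=0.50608 <1
  x=-1.158: |R|=0.04771 <1
  x=-2.915: |R|=1.30435 >1
  x=-2.762: |R|=1.20767 >1
  x=-2.597: |R|=1.10098 >1
So |R|<1 on (-2.4444, 0).

left endpoint -2.4444.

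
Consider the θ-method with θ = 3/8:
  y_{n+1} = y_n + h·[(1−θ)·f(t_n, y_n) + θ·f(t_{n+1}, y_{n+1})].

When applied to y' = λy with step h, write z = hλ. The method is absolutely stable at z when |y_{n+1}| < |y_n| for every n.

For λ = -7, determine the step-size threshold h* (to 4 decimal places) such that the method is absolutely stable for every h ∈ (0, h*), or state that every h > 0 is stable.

On y'=λy, z=hλ:
  y_{n+1} = y_n + z·[5/8·y_n + 3/8·y_{n+1}] ⇒ (1 − 3/8z)y_{n+1} = (1 + 5/8z)y_n
  ⇒ R(z) = (1 + 5/8z)/(1 − 3/8z).

Need |R(x)|<1, x<0.
x=-0.96: |R|=0.2941
R=−1: 1+5/8x = −1+3/8x ⇒ -1/4x=2 ⇒ x=2/(-1/4)=-8.0000
Confirm numerically:
  x=-5.655: |R|=0.81214 <1
  x=-4.347: |R|=0.65277 <1
  x=-3.263: |R|=0.46742 <1
  x=-8.561: |R|=1.03331 >1
  x=-8.280: |R|=1.01705 >1
  x=-8.217: |R|=1.01329 >1
Interval (-8.0000, 0).

(-8.0000,0); λ=-7 ⇒ h* = (8)/7 = 1.1429.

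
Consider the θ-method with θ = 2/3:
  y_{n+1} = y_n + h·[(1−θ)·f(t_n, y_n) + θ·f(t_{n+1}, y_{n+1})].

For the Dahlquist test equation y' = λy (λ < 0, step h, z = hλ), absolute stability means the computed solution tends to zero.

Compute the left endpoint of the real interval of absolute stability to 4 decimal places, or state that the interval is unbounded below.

Test eqn y'=λy, z=hλ:
  y_{n+1} = y_n + z·[1/3·y_n + 2/3·y_{n+1}] ⇒ (1 − 2/3z)y_{n+1} = (1 + 1/3z)y_n
  Hence R(z) = (1 + 1/3z)/(1 − 2/3z).

Boundary: |R(x)|=1, x<0.
x=-0.48: |R|=0.6364
x=-2: |R|=0.1429
x=-10: |R|=0.3043
x=-100: |R|=0.4778
θ=2/3≥1/2 ⇒ |1+1/3x|<|1−2/3x| ∀x<0 ⇒ unbounded interval.

unbounded; (−∞, 0).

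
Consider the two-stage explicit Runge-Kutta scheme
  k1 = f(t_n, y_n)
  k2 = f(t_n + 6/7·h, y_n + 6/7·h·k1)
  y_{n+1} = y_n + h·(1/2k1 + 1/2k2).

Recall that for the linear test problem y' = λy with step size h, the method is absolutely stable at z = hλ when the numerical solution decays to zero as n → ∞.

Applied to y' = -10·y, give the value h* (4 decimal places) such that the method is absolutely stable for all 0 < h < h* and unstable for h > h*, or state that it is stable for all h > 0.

Test eqn y'=λy, z=hλ:
  k1=λy_n ⇒ h·k1=z·y_n;  k2=λ(1+6/7z)y_n ⇒ h·k2=z(1+6/7z)y_n
  y_{n+1}/y_n = 1 + 1/2z + 1/2z(1+6/7z) = 1 + z + 3/7z²
  so R(z) = 1 + z + 3/7z².

Solve |R(x)|<1 on ℝ⁻.
x=-0.92: |R|=0.4427
R=1: x+3/7x²=0 ⇒ x=−7/3=-2.3333; min R=1−1/(4·3/7)=0.4167>−1
Confirm numerically:
  x=-2.097: |R|=0.78760 <1
  x=-2.014: |R|=0.72437 <1
  x=-1.239: |R|=0.41891 <1
  x=-0.992: |R|=0.42974 <1
  x=-2.541: |R|=1.22615 >1
  x=-2.491: |R|=1.16832 >1
  x=-2.448: |R|=1.12030 >1
Stable set (-2.3333, 0).

(-2.3333,0); λ=-10 ⇒ h* = (7/3)/10 = 0.2333.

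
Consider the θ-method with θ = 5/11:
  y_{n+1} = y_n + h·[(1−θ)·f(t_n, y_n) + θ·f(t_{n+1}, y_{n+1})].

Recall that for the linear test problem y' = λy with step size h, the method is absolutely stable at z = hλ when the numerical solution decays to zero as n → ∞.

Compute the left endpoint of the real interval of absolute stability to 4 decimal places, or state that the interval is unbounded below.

On y'=λy, z=hλ:
  y_{n+1} = y_n + z·[6/11·y_n + 5/11·y_{n+1}] ⇒ (1 − 5/11z)y_{n+1} = (1 + 6/11z)y_n
  ⇒ R(z) = (1 + 6/11z)/(1 − 5/11z).

Find x<0 with |R(x)|<1.
x=-1.4: |R|=0.1444
R=−1: 1+6/11x = −1+5/11x ⇒ -1/11x=2 ⇒ x=2/(-1/11)=-22.0000
Confirm numerically:
  x=-19.307: |R|=0.97496 <1
  x=-17.435: |R|=0.95350 <1
  x=-12.765: |R|=0.87658 <1
  x=-9.486: |R|=0.78583 <1
  x=-22.547: |R|=1.00442 >1
  x=-22.545: |R|=1.00440 >1
Stable set (-22.0000, 0).

z* = -22.0000.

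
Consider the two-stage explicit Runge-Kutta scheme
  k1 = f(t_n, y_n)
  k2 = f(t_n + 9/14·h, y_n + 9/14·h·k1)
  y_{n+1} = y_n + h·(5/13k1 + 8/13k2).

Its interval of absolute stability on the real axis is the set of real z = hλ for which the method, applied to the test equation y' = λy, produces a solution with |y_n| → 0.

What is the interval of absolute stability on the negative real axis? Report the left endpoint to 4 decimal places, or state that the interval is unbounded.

z∈(-2.5278,0).

Set f=λy, z=hλ:
  k1=λy_n ⇒ h·k1=z·y_n;  k2=λ(1+9/14z)y_n ⇒ h·k2=z(1+9/14z)y_n
  y_{n+1}/y_n = 1 + 5/13z + 8/13z(1+9/14z) = 1 + z + 36/91z²
  R(z) = 1 + z + 36/91z².

Solve |R(x)|<1 on ℝ⁻.
x=-1.06: |R|=0.3845
R=1: x+36/91x²=0 ⇒ x=−91/36=-2.5278; min R=1−1/(4·36/91)=0.3681>−1
Confirm numerically:
  x=-2.175: |R|=0.69646 <1
  x=-1.979: |R|=0.57036 <1
  x=-1.695: |R|=0.44158 <1
  x=-1.175: |R|=0.37118 <1
  x=-2.717: |R|=1.20339 >1
  x=-2.652: |R|=1.13033 >1
Interval (-2.5278, 0).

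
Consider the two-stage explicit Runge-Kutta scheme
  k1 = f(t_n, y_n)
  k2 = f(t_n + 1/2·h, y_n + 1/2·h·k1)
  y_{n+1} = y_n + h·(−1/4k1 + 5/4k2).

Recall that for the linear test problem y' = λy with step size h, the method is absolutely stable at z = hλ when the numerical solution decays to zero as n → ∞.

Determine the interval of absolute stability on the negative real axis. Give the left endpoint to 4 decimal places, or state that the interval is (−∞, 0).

Set f=λy, z=hλ:
  k1=λy_n ⇒ h·k1=z·y_n;  k2=λ(1+1/2z)y_n ⇒ h·k2=z(1+1/2z)y_n
  y_{n+1}/y_n = 1 − 1/4z + 5/4z(1+1/2z) = 1 + z + 5/8z²
  ⇒ R(z) = 1 + z + 5/8z².

Find x<0 with |R(x)|<1.
x=-1.68: |R|=1.0840
R=1: x+5/8x²=0 ⇒ x=−8/5=-1.6000; min R=1−1/(4·5/8)=0.6000>−1
Confirm numerically:
  x=-1.516: |R|=0.92041 <1
  x=-1.333: |R|=0.77756 <1
  x=-1.266: |R|=0.73572 <1
  x=-1.156: |R|=0.67921 <1
  x=-2.187: |R|=1.80236 >1
  x=-1.810: |R|=1.23756 >1
Stable set (-1.6000, 0).

z∈(-1.6000,0).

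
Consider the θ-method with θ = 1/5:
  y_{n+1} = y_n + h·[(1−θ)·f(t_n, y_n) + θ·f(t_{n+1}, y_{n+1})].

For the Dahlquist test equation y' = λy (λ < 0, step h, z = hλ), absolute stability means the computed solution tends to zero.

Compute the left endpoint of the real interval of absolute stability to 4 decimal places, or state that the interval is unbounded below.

Test eqn y'=λy, z=hλ:
  y_{n+1} = y_n + z·[4/5·y_n + 1/5·y_{n+1}] ⇒ (1 − 1/5z)y_{n+1} = (1 + 4/5z)y_n
  ⇒ R(z) = (1 + 4/5z)/(1 − 1/5z).

Need |R(x)|<1, x<0.
x=-0.45: |R|=0.5872
R=−1: 1+4/5x = −1+1/5x ⇒ -3/5x=2 ⇒ x=2/(-3/5)=-3.3333
Confirm numerically:
  x=-2.949: |R|=0.85495 <1
  x=-2.381: |R|=0.61293 <1
  x=-1.394: |R|=0.09008 <1
  x=-3.697: |R|=1.12545 >1
  x=-3.415: |R|=1.02911 >1
Stable set (-3.3333, 0).

left endpoint -3.3333.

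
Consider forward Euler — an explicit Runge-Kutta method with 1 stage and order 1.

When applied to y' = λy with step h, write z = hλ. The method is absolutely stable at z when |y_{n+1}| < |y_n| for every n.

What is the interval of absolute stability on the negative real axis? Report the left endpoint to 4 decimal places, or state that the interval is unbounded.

Test eqn y'=λy, z=hλ:
  order 1, 1-stage ⇒ R(z)=1+z
  (e.g. R(-0.47)=0.53000, |R|=0.53000)

Find x<0 with |R(x)|<1.
x=-0.47: |R|=0.5300
|R(-2.09)|=1.0900 |R(-1.94)|=0.9400 |R(-1.44)|=0.4400
Bisect:
  x_lo=-2.8629 |R|=1.8629  x_hi=-0.3585 |R|=0.6415
  mid=-1.61069 |R|=0.61069 →hi
  mid=-2.23677 |R|=1.23677 →lo
  mid=-1.92373 |R|=0.92373 →hi
  mid=-2.08025 |R|=1.08025 →lo
  mid=-2.00199 |R|=1.00199 →lo
  mid=-1.96286 |R|=0.96286 →hi
  mid=-1.98243 |R|=0.98243 →hi
  ...
  [-2.00000,-1.99985] ⇒ x*=-2.0000
Stable set (-2.0000, 0).

z∈(-2.0000,0).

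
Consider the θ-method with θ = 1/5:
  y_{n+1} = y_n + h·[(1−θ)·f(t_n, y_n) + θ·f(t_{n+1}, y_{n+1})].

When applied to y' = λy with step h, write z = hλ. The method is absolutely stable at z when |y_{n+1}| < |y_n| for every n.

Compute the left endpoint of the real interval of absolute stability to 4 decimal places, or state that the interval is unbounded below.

z* = -3.3333.

Test eqn y'=λy, z=hλ:
  y_{n+1} = y_n + z·[4/5·y_n + 1/5·y_{n+1}] ⇒ (1 − 1/5z)y_{n+1} = (1 + 4/5z)y_n
  Hence R(z) = (1 + 4/5z)/(1 − 1/5z).

Boundary: |R(x)|=1, x<0.
x=-0.35: |R|=0.6729
R=−1: 1+4/5x = −1+1/5x ⇒ -3/5x=2 ⇒ x=2/(-3/5)=-3.3333
Confirm numerically:
  x=-2.867: |R|=0.82217 <1
  x=-2.434: |R|=0.63707 <1
  x=-1.870: |R|=0.36099 <1
  x=-3.858: |R|=1.17769 >1
  x=-3.639: |R|=1.10615 >1
  x=-3.381: |R|=1.01706 >1
Stable set (-3.3333, 0).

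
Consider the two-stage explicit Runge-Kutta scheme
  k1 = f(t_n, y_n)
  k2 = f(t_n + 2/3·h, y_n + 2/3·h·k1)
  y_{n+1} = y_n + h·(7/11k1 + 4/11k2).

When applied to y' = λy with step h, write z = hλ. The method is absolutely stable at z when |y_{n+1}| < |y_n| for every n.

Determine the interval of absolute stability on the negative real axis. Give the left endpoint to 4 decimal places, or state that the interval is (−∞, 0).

(-4.1250, 0).

Set f=λy, z=hλ:
  k1=λy_n ⇒ h·k1=z·y_n;  k2=λ(1+2/3z)y_n ⇒ h·k2=z(1+2/3z)y_n
  y_{n+1}/y_n = 1 + 7/11z + 4/11z(1+2/3z) = 1 + z + 8/33z²
  Hence R(z) = 1 + z + 8/33z².

Boundary: |R(x)|=1, x<0.
x=-1.74: |R|=0.0060
R=1: x+8/33x²=0 ⇒ x=−33/8=-4.1250; min R=1−1/(4·8/33)=-0.0312>−1
Confirm numerically:
  x=-3.767: |R|=0.67307 <1
  x=-2.805: |R|=0.10240 <1
  x=-2.114: |R|=0.03061 <1
  x=-1.721: |R|=0.00298 <1
  x=-4.665: |R|=1.61069 >1
  x=-4.585: |R|=1.51130 >1
  x=-4.540: |R|=1.45675 >1
So |R|<1 on (-4.1250, 0).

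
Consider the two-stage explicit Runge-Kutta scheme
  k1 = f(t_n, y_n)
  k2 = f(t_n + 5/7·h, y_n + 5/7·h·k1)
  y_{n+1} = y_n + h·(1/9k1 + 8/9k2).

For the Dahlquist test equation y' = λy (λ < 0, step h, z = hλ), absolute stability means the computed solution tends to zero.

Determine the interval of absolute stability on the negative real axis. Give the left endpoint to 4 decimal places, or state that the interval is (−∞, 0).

With y'=λy (z=hλ):
  k1=λy_n ⇒ h·k1=z·y_n;  k2=λ(1+5/7z)y_n ⇒ h·k2=z(1+5/7z)y_n
  y_{n+1}/y_n = 1 + 1/9z + 8/9z(1+5/7z) = 1 + z + 40/63z²
  R(z) = 1 + z + 40/63z².

Need |R(x)|<1, x<0.
x=-1.2: |R|=0.7143
R=1: x+40/63x²=0 ⇒ x=−63/40=-1.5750; min R=1−1/(4·40/63)=0.6062>−1
Confirm numerically:
  x=-0.854: |R|=0.60906 <1
  x=-0.841: |R|=0.60807 <1
  x=-0.721: |R|=0.60906 <1
  x=-2.103: |R|=1.70501 >1
  x=-1.953: |R|=1.46872 >1
Stable set (-1.5750, 0).

(-1.5750, 0).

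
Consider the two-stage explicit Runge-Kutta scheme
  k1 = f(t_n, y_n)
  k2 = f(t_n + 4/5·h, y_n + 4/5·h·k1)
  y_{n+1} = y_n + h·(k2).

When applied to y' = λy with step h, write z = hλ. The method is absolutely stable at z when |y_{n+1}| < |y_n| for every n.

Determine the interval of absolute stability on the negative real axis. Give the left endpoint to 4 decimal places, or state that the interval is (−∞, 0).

Test eqn y'=λy, z=hλ:
  k1=λy_n ⇒ h·k1=z·y_n;  k2=λ(1+4/5z)y_n ⇒ h·k2=z(1+4/5z)y_n
  y_{n+1}/y_n = 1 + z(1+4/5z) = 1 + z + 4/5z²
  Hence R(z) = 1 + z + 4/5z².

Find x<0 with |R(x)|<1.
x=-0.36: |R|=0.7437
R=1: x+4/5x²=0 ⇒ x=−5/4=-1.2500; min R=1−1/(4·4/5)=0.6875>−1
Confirm numerically:
  x=-1.205: |R|=0.95662 <1
  x=-0.799: |R|=0.71172 <1
  x=-0.689: |R|=0.69078 <1
  x=-1.603: |R|=1.45269 >1
  x=-1.317: |R|=1.07059 >1
  x=-1.274: |R|=1.02446 >1
So |R|<1 on (-1.2500, 0).

(-1.2500, 0).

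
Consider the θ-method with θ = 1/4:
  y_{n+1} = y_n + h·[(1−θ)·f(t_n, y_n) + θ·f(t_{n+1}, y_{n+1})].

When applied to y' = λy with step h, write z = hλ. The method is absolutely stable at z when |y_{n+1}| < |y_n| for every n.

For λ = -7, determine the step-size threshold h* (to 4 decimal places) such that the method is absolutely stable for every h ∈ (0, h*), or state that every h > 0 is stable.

On y'=λy, z=hλ:
  y_{n+1} = y_n + z·[3/4·y_n + 1/4·y_{n+1}] ⇒ (1 − 1/4z)y_{n+1} = (1 + 3/4z)y_n
  R(z) = (1 + 3/4z)/(1 − 1/4z).

Need |R(x)|<1, x<0.
x=-1.06: |R|=0.1621
R=−1: 1+3/4x = −1+1/4x ⇒ -1/2x=2 ⇒ x=2/(-1/2)=-4.0000
Confirm numerically:
  x=-3.030: |R|=0.72404 <1
  x=-2.449: |R|=0.51900 <1
  x=-1.653: |R|=0.16964 <1
  x=-4.519: |R|=1.12185 >1
  x=-4.179: |R|=1.04377 >1
Stable set (-4.0000, 0).

(-4.0000,0); λ=-7 ⇒ h* = (4)/7 = 0.5714.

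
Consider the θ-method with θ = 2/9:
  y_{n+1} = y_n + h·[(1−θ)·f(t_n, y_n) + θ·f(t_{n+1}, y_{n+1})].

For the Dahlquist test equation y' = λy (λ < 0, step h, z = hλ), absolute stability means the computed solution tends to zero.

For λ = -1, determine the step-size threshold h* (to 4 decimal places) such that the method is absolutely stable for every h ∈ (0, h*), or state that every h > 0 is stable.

(-3.6000,0); λ=-1 ⇒ h* = (18/5)/1 = 3.6000.

Test eqn y'=λy, z=hλ:
  y_{n+1} = y_n + z·[7/9·y_n + 2/9·y_{n+1}] ⇒ (1 − 2/9z)y_{n+1} = (1 + 7/9z)y_n
  Hence R(z) = (1 + 7/9z)/(1 − 2/9z).

Boundary: |R(x)|=1, x<0.
x=-1.01: |R|=0.1751
R=−1: 1+7/9x = −1+2/9x ⇒ -5/9x=2 ⇒ x=2/(-5/9)=-3.6000
Confirm numerically:
  x=-2.656: |R|=0.67021 <1
  x=-2.559: |R|=0.63132 <1
  x=-1.848: |R|=0.31002 <1
  x=-3.940: |R|=1.10071 >1
  x=-3.633: |R|=1.01014 >1
Stable set (-3.6000, 0).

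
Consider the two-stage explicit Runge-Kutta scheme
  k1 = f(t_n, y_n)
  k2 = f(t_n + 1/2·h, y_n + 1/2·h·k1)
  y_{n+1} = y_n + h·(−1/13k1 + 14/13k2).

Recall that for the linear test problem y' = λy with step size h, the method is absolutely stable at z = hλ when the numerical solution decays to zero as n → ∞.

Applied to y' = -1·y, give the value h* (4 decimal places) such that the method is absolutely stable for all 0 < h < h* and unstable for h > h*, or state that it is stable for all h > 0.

(-1.8571,0); λ=-1 ⇒ h* = (13/7)/1 = 1.8571.

On y'=λy, z=hλ:
  k1=λy_n ⇒ h·k1=z·y_n;  k2=λ(1+1/2z)y_n ⇒ h·k2=z(1+1/2z)y_n
  y_{n+1}/y_n = 1 − 1/13z + 14/13z(1+1/2z) = 1 + z + 7/13z²
  so R(z) = 1 + z + 7/13z².

Solve |R(x)|<1 on ℝ⁻.
x=-0.57: |R|=0.6049
R=1: x+7/13x²=0 ⇒ x=−13/7=-1.8571; min R=1−1/(4·7/13)=0.5357>−1
Confirm numerically:
  x=-1.700: |R|=0.85615 <1
  x=-1.505: |R|=0.71463 <1
  x=-1.297: |R|=0.60880 <1
  x=-1.105: |R|=0.55248 <1
  x=-2.153: |R|=1.34299 >1
  x=-2.033: |R|=1.19251 >1
Interval (-1.8571, 0).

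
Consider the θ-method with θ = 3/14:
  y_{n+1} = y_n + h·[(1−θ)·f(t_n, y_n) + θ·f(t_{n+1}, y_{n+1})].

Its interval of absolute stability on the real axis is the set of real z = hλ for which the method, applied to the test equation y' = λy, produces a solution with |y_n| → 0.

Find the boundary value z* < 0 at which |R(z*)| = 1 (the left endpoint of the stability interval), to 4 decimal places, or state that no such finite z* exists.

z* = -3.5000.

With y'=λy (z=hλ):
  y_{n+1} = y_n + z·[11/14·y_n + 3/14·y_{n+1}] ⇒ (1 − 3/14z)y_{n+1} = (1 + 11/14z)y_n
  so R(z) = (1 + 11/14z)/(1 − 3/14z).

Boundary: |R(x)|=1, x<0.
x=-1.69: |R|=0.2407
R=−1: 1+11/14x = −1+3/14x ⇒ -4/7x=2 ⇒ x=2/(-4/7)=-3.5000
Confirm numerically:
  x=-3.467: |R|=0.98918 <1
  x=-3.180: |R|=0.89125 <1
  x=-2.174: |R|=0.48309 <1
  x=-4.054: |R|=1.16941 >1
  x=-3.633: |R|=1.04273 >1
Interval (-3.5000, 0).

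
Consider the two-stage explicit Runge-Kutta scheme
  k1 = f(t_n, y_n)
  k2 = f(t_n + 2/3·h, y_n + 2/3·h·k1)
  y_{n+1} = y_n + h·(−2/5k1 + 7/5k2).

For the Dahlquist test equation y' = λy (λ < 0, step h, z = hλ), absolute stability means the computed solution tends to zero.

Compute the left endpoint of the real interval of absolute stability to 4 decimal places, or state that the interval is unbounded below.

left endpoint -1.0714.

Test eqn y'=λy, z=hλ:
  k1=λy_n ⇒ h·k1=z·y_n;  k2=λ(1+2/3z)y_n ⇒ h·k2=z(1+2/3z)y_n
  y_{n+1}/y_n = 1 − 2/5z + 7/5z(1+2/3z) = 1 + z + 14/15z²
  ⇒ R(z) = 1 + z + 14/15z².

Need |R(x)|<1, x<0.
x=-1.75: |R|=2.1083
R=1: x+14/15x²=0 ⇒ x=−15/14=-1.0714; min R=1−1/(4·14/15)=0.7321>−1
Confirm numerically:
  x=-0.896: |R|=0.85329 <1
  x=-0.735: |R|=0.76921 <1
  x=-0.723: |R|=0.76488 <1
  x=-0.631: |R|=0.74062 <1
  x=-1.433: |R|=1.48359 >1
  x=-1.284: |R|=1.25475 >1
  x=-1.093: |R|=1.02201 >1
Interval (-1.0714, 0).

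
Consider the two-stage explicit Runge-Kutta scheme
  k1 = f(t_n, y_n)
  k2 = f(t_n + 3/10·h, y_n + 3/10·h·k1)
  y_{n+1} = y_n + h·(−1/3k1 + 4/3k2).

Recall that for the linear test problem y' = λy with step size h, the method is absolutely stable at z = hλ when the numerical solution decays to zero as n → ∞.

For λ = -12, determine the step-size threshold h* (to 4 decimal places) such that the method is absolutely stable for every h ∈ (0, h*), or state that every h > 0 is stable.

On y'=λy, z=hλ:
  k1=λy_n ⇒ h·k1=z·y_n;  k2=λ(1+3/10z)y_n ⇒ h·k2=z(1+3/10z)y_n
  y_{n+1}/y_n = 1 − 1/3z + 4/3z(1+3/10z) = 1 + z + 2/5z²
  ⇒ R(z) = 1 + z + 2/5z².

Need |R(x)|<1, x<0.
x=-0.31: |R|=0.7284
R=1: x+2/5x²=0 ⇒ x=−5/2=-2.5000; min R=1−1/(4·2/5)=0.3750>−1
Confirm numerically:
  x=-1.955: |R|=0.57381 <1
  x=-1.672: |R|=0.44623 <1
  x=-1.614: |R|=0.42800 <1
  x=-1.475: |R|=0.39525 <1
  x=-3.073: |R|=1.70433 >1
  x=-2.744: |R|=1.26781 >1
  x=-2.690: |R|=1.20444 >1
So |R|<1 on (-2.5000, 0).

(-2.5000,0); λ=-12 ⇒ h* = (5/2)/12 = 0.2083.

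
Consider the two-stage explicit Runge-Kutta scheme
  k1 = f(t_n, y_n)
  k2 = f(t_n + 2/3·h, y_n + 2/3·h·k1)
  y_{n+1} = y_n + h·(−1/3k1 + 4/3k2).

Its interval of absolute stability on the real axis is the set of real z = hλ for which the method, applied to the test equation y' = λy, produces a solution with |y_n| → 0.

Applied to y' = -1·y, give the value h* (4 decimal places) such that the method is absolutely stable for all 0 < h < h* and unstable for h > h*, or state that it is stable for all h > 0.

On y'=λy, z=hλ:
  k1=λy_n ⇒ h·k1=z·y_n;  k2=λ(1+2/3z)y_n ⇒ h·k2=z(1+2/3z)y_n
  y_{n+1}/y_n = 1 − 1/3z + 4/3z(1+2/3z) = 1 + z + 8/9z²
  so R(z) = 1 + z + 8/9z².

Need |R(x)|<1, x<0.
x=-1.31: |R|=1.2154
R=1: x+8/9x²=0 ⇒ x=−9/8=-1.1250; min R=1−1/(4·8/9)=0.7188>−1
Confirm numerically:
  x=-0.926: |R|=0.83620 <1
  x=-0.858: |R|=0.79637 <1
  x=-0.836: |R|=0.78524 <1
  x=-0.765: |R|=0.75520 <1
  x=-1.589: |R|=1.65537 >1
  x=-1.531: |R|=1.55252 >1
So |R|<1 on (-1.1250, 0).

(-1.1250,0); λ=-1 ⇒ h* = (9/8)/1 = 1.1250.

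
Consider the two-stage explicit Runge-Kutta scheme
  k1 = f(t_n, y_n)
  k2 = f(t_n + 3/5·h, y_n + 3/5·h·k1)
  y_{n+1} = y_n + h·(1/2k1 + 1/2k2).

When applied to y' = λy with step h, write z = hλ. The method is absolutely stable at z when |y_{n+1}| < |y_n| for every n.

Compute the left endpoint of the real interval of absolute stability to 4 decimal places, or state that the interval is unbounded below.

z* = -3.3333.

With y'=λy (z=hλ):
  k1=λy_n ⇒ h·k1=z·y_n;  k2=λ(1+3/5z)y_n ⇒ h·k2=z(1+3/5z)y_n
  y_{n+1}/y_n = 1 + 1/2z + 1/2z(1+3/5z) = 1 + z + 3/10z²
  R(z) = 1 + z + 3/10z².

Solve |R(x)|<1 on ℝ⁻.
x=-1.72: |R|=0.1675
R=1: x+3/10x²=0 ⇒ x=−10/3=-3.3333; min R=1−1/(4·3/10)=0.1667>−1
Confirm numerically:
  x=-3.129: |R|=0.80819 <1
  x=-2.280: |R|=0.27952 <1
  x=-2.269: |R|=0.27551 <1
  x=-1.793: |R|=0.17145 <1
  x=-3.834: |R|=1.57587 >1
  x=-3.779: |R|=1.50525 >1
  x=-3.611: |R|=1.30080 >1
Interval (-3.3333, 0).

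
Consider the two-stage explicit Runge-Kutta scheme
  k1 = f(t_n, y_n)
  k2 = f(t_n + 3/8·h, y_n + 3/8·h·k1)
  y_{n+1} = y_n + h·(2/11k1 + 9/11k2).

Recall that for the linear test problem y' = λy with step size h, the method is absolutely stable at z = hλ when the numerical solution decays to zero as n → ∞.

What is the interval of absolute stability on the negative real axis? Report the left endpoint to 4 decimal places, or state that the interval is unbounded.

On y'=λy, z=hλ:
  k1=λy_n ⇒ h·k1=z·y_n;  k2=λ(1+3/8z)y_n ⇒ h·k2=z(1+3/8z)y_n
  y_{n+1}/y_n = 1 + 2/11z + 9/11z(1+3/8z) = 1 + z + 27/88z²
  ⇒ R(z) = 1 + z + 27/88z².

Find x<0 with |R(x)|<1.
x=-0.73: |R|=0.4335
R=1: x+27/88x²=0 ⇒ x=−88/27=-3.2593; min R=1−1/(4·27/88)=0.1852>−1
Confirm numerically:
  x=-2.642: |R|=0.49964 <1
  x=-2.596: |R|=0.47171 <1
  x=-1.789: |R|=0.19298 <1
  x=-1.574: |R|=0.18613 <1
  x=-3.742: |R|=1.55424 >1
  x=-3.675: |R|=1.46877 >1
  x=-3.327: |R|=1.06915 >1
Interval (-3.2593, 0).

z∈(-3.2593,0).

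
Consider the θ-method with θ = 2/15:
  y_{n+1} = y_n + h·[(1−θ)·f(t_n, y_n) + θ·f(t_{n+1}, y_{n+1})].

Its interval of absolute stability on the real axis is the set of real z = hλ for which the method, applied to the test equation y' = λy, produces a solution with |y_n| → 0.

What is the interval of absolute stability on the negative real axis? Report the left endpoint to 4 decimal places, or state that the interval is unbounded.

z∈(-2.7273,0).

With y'=λy (z=hλ):
  y_{n+1} = y_n + z·[13/15·y_n + 2/15·y_{n+1}] ⇒ (1 − 2/15z)y_{n+1} = (1 + 13/15z)y_n
  Hence R(z) = (1 + 13/15z)/(1 − 2/15z).

Need |R(x)|<1, x<0.
x=-1.17: |R|=0.0121
R=−1: 1+13/15x = −1+2/15x ⇒ -11/15x=2 ⇒ x=2/(-11/15)=-2.7273
Confirm numerically:
  x=-1.795: |R|=0.44836 <1
  x=-1.389: |R|=0.17195 <1
  x=-1.237: |R|=0.06186 <1
  x=-3.176: |R|=1.23117 >1
  x=-3.059: |R|=1.17279 >1
  x=-3.032: |R|=1.15913 >1
Stable set (-2.7273, 0).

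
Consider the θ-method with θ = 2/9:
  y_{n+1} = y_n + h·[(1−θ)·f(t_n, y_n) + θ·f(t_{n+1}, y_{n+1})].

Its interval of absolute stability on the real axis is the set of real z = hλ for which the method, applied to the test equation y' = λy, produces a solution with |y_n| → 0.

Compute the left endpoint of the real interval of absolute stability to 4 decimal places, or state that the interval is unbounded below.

z* = -3.6000.

Test eqn y'=λy, z=hλ:
  y_{n+1} = y_n + z·[7/9·y_n + 2/9·y_{n+1}] ⇒ (1 − 2/9z)y_{n+1} = (1 + 7/9z)y_n
  so R(z) = (1 + 7/9z)/(1 − 2/9z).

Need |R(x)|<1, x<0.
x=-0.4: |R|=0.6327
R=−1: 1+7/9x = −1+2/9x ⇒ -5/9x=2 ⇒ x=2/(-5/9)=-3.6000
Confirm numerically:
  x=-2.664: |R|=0.67337 <1
  x=-2.512: |R|=0.61209 <1
  x=-2.159: |R|=0.45900 <1
  x=-4.178: |R|=1.16651 >1
  x=-4.134: |R|=1.15462 >1
So |R|<1 on (-3.6000, 0).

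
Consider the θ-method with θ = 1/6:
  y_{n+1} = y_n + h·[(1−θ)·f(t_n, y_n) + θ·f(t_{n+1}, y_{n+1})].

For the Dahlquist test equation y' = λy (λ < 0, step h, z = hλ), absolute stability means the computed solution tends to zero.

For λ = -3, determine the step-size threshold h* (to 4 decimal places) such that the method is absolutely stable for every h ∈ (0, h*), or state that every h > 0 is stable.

With y'=λy (z=hλ):
  y_{n+1} = y_n + z·[5/6·y_n + 1/6·y_{n+1}] ⇒ (1 − 1/6z)y_{n+1} = (1 + 5/6z)y_n
  Hence R(z) = (1 + 5/6z)/(1 − 1/6z).

Need |R(x)|<1, x<0.
x=-1.78: |R|=0.3728
R=−1: 1+5/6x = −1+1/6x ⇒ -2/3x=2 ⇒ x=2/(-2/3)=-3.0000
Confirm numerically:
  x=-2.914: |R|=0.96141 <1
  x=-2.249: |R|=0.63583 <1
  x=-2.208: |R|=0.61404 <1
  x=-1.487: |R|=0.19167 <1
  x=-3.559: |R|=1.23392 >1
  x=-3.052: |R|=1.02298 >1
Stable set (-3.0000, 0).

(-3.0000,0); λ=-3 ⇒ h* = (3)/3 = 1.0000.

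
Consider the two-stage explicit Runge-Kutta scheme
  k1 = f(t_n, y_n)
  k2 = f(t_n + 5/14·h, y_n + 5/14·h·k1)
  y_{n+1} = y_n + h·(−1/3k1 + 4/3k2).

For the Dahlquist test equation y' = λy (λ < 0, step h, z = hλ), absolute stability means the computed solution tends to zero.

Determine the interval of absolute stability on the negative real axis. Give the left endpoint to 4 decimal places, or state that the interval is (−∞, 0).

With y'=λy (z=hλ):
  k1=λy_n ⇒ h·k1=z·y_n;  k2=λ(1+5/14z)y_n ⇒ h·k2=z(1+5/14z)y_n
  y_{n+1}/y_n = 1 − 1/3z + 4/3z(1+5/14z) = 1 + z + 10/21z²
  Hence R(z) = 1 + z + 10/21z².

Boundary: |R(x)|=1, x<0.
x=-1.35: |R|=0.5179
R=1: x+10/21x²=0 ⇒ x=−21/10=-2.1000; min R=1−1/(4·10/21)=0.4750>−1
Confirm numerically:
  x=-1.717: |R|=0.68685 <1
  x=-1.279: |R|=0.49997 <1
  x=-0.901: |R|=0.48557 <1
  x=-2.278: |R|=1.19309 >1
  x=-2.216: |R|=1.12241 >1
  x=-2.179: |R|=1.08197 >1
So |R|<1 on (-2.1000, 0).

z∈(-2.1000,0).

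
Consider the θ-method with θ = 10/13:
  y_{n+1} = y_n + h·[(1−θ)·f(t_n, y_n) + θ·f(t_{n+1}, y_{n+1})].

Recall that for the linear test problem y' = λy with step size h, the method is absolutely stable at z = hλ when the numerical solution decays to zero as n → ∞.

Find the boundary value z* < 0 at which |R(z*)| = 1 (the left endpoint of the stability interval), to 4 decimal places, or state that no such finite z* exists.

Test eqn y'=λy, z=hλ:
  y_{n+1} = y_n + z·[3/13·y_n + 10/13·y_{n+1}] ⇒ (1 − 10/13z)y_{n+1} = (1 + 3/13z)y_n
  Hence R(z) = (1 + 3/13z)/(1 − 10/13z).

Solve |R(x)|<1 on ℝ⁻.
x=-0.39: |R|=0.7000
x=-2: |R|=0.2121
x=-10: |R|=0.1504
x=-100: |R|=0.2833
θ=10/13≥1/2 ⇒ |1+3/13x|<|1−10/13x| ∀x<0 ⇒ interval (−∞,0).

interval (−∞, 0).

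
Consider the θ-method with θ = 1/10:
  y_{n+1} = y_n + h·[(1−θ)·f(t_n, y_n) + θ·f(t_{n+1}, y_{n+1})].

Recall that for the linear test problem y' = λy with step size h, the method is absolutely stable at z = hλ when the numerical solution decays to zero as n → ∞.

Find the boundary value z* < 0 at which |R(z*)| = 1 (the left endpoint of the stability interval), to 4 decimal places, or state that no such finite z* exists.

z* = -2.5000.

Test eqn y'=λy, z=hλ:
  y_{n+1} = y_n + z·[9/10·y_n + 1/10·y_{n+1}] ⇒ (1 − 1/10z)y_{n+1} = (1 + 9/10z)y_n
  R(z) = (1 + 9/10z)/(1 − 1/10z).

Boundary: |R(x)|=1, x<0.
x=-1.64: |R|=0.4089
R=−1: 1+9/10x = −1+1/10x ⇒ -4/5x=2 ⇒ x=2/(-4/5)=-2.5000
Confirm numerically:
  x=-2.266: |R|=0.84738 <1
  x=-1.327: |R|=0.17154 <1
  x=-1.057: |R|=0.04404 <1
  x=-3.001: |R|=1.30828 >1
  x=-2.989: |R|=1.30118 >1
  x=-2.713: |R|=1.13404 >1
So |R|<1 on (-2.5000, 0).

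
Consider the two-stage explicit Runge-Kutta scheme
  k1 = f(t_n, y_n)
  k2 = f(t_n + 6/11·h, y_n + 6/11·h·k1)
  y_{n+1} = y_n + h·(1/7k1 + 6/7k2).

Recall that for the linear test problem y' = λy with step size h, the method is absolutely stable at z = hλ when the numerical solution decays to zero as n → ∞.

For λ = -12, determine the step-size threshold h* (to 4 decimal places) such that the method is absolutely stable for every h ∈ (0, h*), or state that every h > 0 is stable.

On y'=λy, z=hλ:
  k1=λy_n ⇒ h·k1=z·y_n;  k2=λ(1+6/11z)y_n ⇒ h·k2=z(1+6/11z)y_n
  y_{n+1}/y_n = 1 + 1/7z + 6/7z(1+6/11z) = 1 + z + 36/77z²
  R(z) = 1 + z + 36/77z².

Boundary: |R(x)|=1, x<0.
x=-0.76: |R|=0.5100
R=1: x+36/77x²=0 ⇒ x=−77/36=-2.1389; min R=1−1/(4·36/77)=0.4653>−1
Confirm numerically:
  x=-1.858: |R|=0.75600 <1
  x=-1.812: |R|=0.72307 <1
  x=-1.251: |R|=0.48069 <1
  x=-0.868: |R|=0.48425 <1
  x=-2.707: |R|=1.71901 >1
  x=-2.521: |R|=1.45038 >1
Stable set (-2.1389, 0).

(-2.1389,0); λ=-12 ⇒ h* = (77/36)/12 = 0.1782.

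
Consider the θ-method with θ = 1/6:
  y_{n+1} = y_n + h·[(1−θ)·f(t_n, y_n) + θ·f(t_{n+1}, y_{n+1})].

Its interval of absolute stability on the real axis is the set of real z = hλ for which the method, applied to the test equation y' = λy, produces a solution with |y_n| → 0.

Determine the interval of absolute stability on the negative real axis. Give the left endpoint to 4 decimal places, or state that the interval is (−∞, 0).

z∈(-3.0000,0).

With y'=λy (z=hλ):
  y_{n+1} = y_n + z·[5/6·y_n + 1/6·y_{n+1}] ⇒ (1 − 1/6z)y_{n+1} = (1 + 5/6z)y_n
  ⇒ R(z) = (1 + 5/6z)/(1 − 1/6z).

Find x<0 with |R(x)|<1.
x=-1.7: |R|=0.3247
R=−1: 1+5/6x = −1+1/6x ⇒ -2/3x=2 ⇒ x=2/(-2/3)=-3.0000
Confirm numerically:
  x=-2.904: |R|=0.95687 <1
  x=-2.168: |R|=0.59256 <1
  x=-1.590: |R|=0.25692 <1
  x=-3.229: |R|=1.09925 >1
  x=-3.089: |R|=1.03917 >1
Stable set (-3.0000, 0).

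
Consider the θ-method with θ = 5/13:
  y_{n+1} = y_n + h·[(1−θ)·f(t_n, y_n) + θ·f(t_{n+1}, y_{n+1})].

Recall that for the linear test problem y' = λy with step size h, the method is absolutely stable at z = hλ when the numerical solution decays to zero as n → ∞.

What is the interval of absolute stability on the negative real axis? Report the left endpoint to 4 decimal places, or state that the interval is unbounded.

On y'=λy, z=hλ:
  y_{n+1} = y_n + z·[8/13·y_n + 5/13·y_{n+1}] ⇒ (1 − 5/13z)y_{n+1} = (1 + 8/13z)y_n
  so R(z) = (1 + 8/13z)/(1 − 5/13z).

Find x<0 with |R(x)|<1.
x=-0.43: |R|=0.6310
R=−1: 1+8/13x = −1+5/13x ⇒ -3/13x=2 ⇒ x=2/(-3/13)=-8.6667
Confirm numerically:
  x=-6.991: |R|=0.89517 <1
  x=-5.004: |R|=0.71099 <1
  x=-3.511: |R|=0.49380 <1
  x=-9.022: |R|=1.01834 >1
  x=-8.948: |R|=1.01462 >1
  x=-8.841: |R|=1.00914 >1
Stable set (-8.6667, 0).

z∈(-8.6667,0).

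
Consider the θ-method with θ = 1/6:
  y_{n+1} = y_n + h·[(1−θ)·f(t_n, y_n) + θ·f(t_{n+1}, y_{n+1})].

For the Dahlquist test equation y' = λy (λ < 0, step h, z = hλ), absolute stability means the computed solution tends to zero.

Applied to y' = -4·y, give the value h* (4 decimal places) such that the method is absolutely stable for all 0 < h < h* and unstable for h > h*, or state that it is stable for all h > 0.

(-3.0000,0); λ=-4 ⇒ h* = (3)/4 = 0.7500.

Test eqn y'=λy, z=hλ:
  y_{n+1} = y_n + z·[5/6·y_n + 1/6·y_{n+1}] ⇒ (1 − 1/6z)y_{n+1} = (1 + 5/6z)y_n
  R(z) = (1 + 5/6z)/(1 − 1/6z).

Solve |R(x)|<1 on ℝ⁻.
x=-0.54: |R|=0.5046
R=−1: 1+5/6x = −1+1/6x ⇒ -2/3x=2 ⇒ x=2/(-2/3)=-3.0000
Confirm numerically:
  x=-2.965: |R|=0.98438 <1
  x=-2.700: |R|=0.86207 <1
  x=-1.536: |R|=0.22293 <1
  x=-3.263: |R|=1.11357 >1
  x=-3.187: |R|=1.08142 >1
So |R|<1 on (-3.0000, 0).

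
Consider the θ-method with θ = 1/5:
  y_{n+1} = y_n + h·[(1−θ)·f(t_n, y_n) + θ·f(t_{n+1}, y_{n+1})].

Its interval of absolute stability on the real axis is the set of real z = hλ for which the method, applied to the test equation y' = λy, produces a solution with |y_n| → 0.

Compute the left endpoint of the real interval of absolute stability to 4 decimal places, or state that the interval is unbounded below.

left endpoint -3.3333.

Test eqn y'=λy, z=hλ:
  y_{n+1} = y_n + z·[4/5·y_n + 1/5·y_{n+1}] ⇒ (1 − 1/5z)y_{n+1} = (1 + 4/5z)y_n
  ⇒ R(z) = (1 + 4/5z)/(1 − 1/5z).

Find x<0 with |R(x)|<1.
x=-1.34: |R|=0.0568
R=−1: 1+4/5x = −1+1/5x ⇒ -3/5x=2 ⇒ x=2/(-3/5)=-3.3333
Confirm numerically:
  x=-3.103: |R|=0.91472 <1
  x=-3.044: |R|=0.89209 <1
  x=-2.114: |R|=0.48580 <1
  x=-1.450: |R|=0.12403 <1
  x=-3.725: |R|=1.13467 >1
  x=-3.478: |R|=1.05119 >1
Interval (-3.3333, 0).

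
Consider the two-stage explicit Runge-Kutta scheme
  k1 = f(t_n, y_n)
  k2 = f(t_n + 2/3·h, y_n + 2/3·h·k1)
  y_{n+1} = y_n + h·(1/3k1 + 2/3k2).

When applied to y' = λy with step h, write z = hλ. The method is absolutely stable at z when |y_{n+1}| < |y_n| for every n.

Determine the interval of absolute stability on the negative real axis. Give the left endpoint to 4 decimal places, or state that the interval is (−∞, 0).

On y'=λy, z=hλ:
  k1=λy_n ⇒ h·k1=z·y_n;  k2=λ(1+2/3z)y_n ⇒ h·k2=z(1+2/3z)y_n
  y_{n+1}/y_n = 1 + 1/3z + 2/3z(1+2/3z) = 1 + z + 4/9z²
  so R(z) = 1 + z + 4/9z².

Find x<0 with |R(x)|<1.
x=-1.37: |R|=0.4642
R=1: x+4/9x²=0 ⇒ x=−9/4=-2.2500; min R=1−1/(4·4/9)=0.4375>−1
Confirm numerically:
  x=-1.957: |R|=0.74516 <1
  x=-1.759: |R|=0.61615 <1
  x=-1.117: |R|=0.43753 <1
  x=-0.914: |R|=0.45729 <1
  x=-2.788: |R|=1.66664 >1
  x=-2.717: |R|=1.56393 >1
  x=-2.581: |R|=1.37969 >1
Interval (-2.2500, 0).

z∈(-2.2500,0).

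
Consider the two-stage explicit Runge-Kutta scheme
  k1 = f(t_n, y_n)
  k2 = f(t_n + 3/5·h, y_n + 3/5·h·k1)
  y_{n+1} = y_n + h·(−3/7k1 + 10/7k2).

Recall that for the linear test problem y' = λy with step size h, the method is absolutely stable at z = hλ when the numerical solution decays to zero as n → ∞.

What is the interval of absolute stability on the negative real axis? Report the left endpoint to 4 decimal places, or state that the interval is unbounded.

Set f=λy, z=hλ:
  k1=λy_n ⇒ h·k1=z·y_n;  k2=λ(1+3/5z)y_n ⇒ h·k2=z(1+3/5z)y_n
  y_{n+1}/y_n = 1 − 3/7z + 10/7z(1+3/5z) = 1 + z + 6/7z²
  Hence R(z) = 1 + z + 6/7z².

Boundary: |R(x)|=1, x<0.
x=-1.77: |R|=1.9153
R=1: x+6/7x²=0 ⇒ x=−7/6=-1.1667; min R=1−1/(4·6/7)=0.7083>−1
Confirm numerically:
  x=-1.114: |R|=0.94971 <1
  x=-1.018: |R|=0.87028 <1
  x=-0.694: |R|=0.71883 <1
  x=-0.516: |R|=0.71222 <1
  x=-1.685: |R|=1.74862 >1
  x=-1.654: |R|=1.69090 >1
  x=-1.257: |R|=1.09733 >1
So |R|<1 on (-1.1667, 0).

z∈(-1.1667,0).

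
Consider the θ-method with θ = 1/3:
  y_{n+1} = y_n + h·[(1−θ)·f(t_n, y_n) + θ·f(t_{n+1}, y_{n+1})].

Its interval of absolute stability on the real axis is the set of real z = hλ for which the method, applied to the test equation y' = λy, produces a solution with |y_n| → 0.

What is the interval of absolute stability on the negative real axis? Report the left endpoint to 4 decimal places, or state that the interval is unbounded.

(-6.0000, 0).

On y'=λy, z=hλ:
  y_{n+1} = y_n + z·[2/3·y_n + 1/3·y_{n+1}] ⇒ (1 − 1/3z)y_{n+1} = (1 + 2/3z)y_n
  so R(z) = (1 + 2/3z)/(1 − 1/3z).

Find x<0 with |R(x)|<1.
x=-0.88: |R|=0.3196
R=−1: 1+2/3x = −1+1/3x ⇒ -1/3x=2 ⇒ x=2/(-1/3)=-6.0000
Confirm numerically:
  x=-3.900: |R|=0.69565 <1
  x=-3.731: |R|=0.66290 <1
  x=-2.766: |R|=0.43913 <1
  x=-6.400: |R|=1.04255 >1
  x=-6.257: |R|=1.02776 >1
Stable set (-6.0000, 0).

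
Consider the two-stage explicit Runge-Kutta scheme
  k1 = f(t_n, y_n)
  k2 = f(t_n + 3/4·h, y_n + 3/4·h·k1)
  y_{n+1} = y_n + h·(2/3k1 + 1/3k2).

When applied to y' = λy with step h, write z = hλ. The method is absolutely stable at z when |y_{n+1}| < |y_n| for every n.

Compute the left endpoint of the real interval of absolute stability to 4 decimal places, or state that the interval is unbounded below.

With y'=λy (z=hλ):
  k1=λy_n ⇒ h·k1=z·y_n;  k2=λ(1+3/4z)y_n ⇒ h·k2=z(1+3/4z)y_n
  y_{n+1}/y_n = 1 + 2/3z + 1/3z(1+3/4z) = 1 + z + 1/4z²
  so R(z) = 1 + z + 1/4z².

Find x<0 with |R(x)|<1.
x=-1.03: |R|=0.2352
R=1: x+1/4x²=0 ⇒ x=−4=-4.0000; min R=1−1/(4·1/4)=0.0000>−1
Confirm numerically:
  x=-3.298: |R|=0.42120 <1
  x=-2.883: |R|=0.19492 <1
  x=-2.205: |R|=0.01051 <1
  x=-1.611: |R|=0.03783 <1
  x=-4.562: |R|=1.64096 >1
  x=-4.542: |R|=1.61544 >1
  x=-4.141: |R|=1.14597 >1
So |R|<1 on (-4.0000, 0).

z* = -4.0000.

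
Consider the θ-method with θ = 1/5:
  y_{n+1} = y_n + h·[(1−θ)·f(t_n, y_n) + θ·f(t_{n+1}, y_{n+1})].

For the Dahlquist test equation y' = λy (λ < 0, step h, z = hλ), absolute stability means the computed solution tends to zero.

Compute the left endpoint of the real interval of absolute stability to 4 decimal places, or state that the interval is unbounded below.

With y'=λy (z=hλ):
  y_{n+1} = y_n + z·[4/5·y_n + 1/5·y_{n+1}] ⇒ (1 − 1/5z)y_{n+1} = (1 + 4/5z)y_n
  R(z) = (1 + 4/5z)/(1 − 1/5z).

Need |R(x)|<1, x<0.
x=-0.34: |R|=0.6816
R=−1: 1+4/5x = −1+1/5x ⇒ -3/5x=2 ⇒ x=2/(-3/5)=-3.3333
Confirm numerically:
  x=-3.020: |R|=0.88279 <1
  x=-2.250: |R|=0.55172 <1
  x=-1.537: |R|=0.17562 <1
  x=-1.528: |R|=0.17034 <1
  x=-3.663: |R|=1.11416 >1
  x=-3.373: |R|=1.01421 >1
Interval (-3.3333, 0).

left endpoint -3.3333.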